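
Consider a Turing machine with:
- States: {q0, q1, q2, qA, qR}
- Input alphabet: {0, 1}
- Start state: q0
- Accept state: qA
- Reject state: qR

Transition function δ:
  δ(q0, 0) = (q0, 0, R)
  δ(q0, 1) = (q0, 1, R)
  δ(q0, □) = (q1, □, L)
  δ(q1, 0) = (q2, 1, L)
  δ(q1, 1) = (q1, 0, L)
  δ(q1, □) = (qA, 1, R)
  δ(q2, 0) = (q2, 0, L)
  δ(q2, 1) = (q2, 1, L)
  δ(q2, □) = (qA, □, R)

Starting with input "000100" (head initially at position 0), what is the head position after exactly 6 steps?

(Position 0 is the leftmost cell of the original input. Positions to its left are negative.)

Execution trace (head position shown):
Step 0: [q0]000100  (head at position 0)
Step 1: move right → 0[q0]00100  (head at position 1)
Step 2: move right → 00[q0]0100  (head at position 2)
Step 3: move right → 000[q0]100  (head at position 3)
Step 4: move right → 0001[q0]00  (head at position 4)
Step 5: move right → 00010[q0]0  (head at position 5)
Step 6: move right → 000100[q0]□  (head at position 6)

After 6 steps, the head is at position 6.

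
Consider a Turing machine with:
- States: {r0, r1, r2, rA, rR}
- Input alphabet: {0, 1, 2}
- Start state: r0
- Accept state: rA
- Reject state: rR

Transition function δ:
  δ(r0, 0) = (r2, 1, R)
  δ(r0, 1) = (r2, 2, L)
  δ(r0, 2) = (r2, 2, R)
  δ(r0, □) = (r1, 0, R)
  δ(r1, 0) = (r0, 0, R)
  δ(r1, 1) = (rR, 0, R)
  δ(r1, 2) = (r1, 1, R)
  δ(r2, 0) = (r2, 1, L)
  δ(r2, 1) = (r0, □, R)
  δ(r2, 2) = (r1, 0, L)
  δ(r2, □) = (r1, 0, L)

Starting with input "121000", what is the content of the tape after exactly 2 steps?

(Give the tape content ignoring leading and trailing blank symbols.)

Execution trace:
Initial: [r0]121000
Step 1: δ(r0, 1) = (r2, 2, L) → [r2]□221000
Step 2: δ(r2, □) = (r1, 0, L) → [r1]□0221000

No transition is defined for δ(r1, □). By convention the machine halts and rejects.

After 2 steps, the tape (ignoring leading/trailing blanks) is: 0221000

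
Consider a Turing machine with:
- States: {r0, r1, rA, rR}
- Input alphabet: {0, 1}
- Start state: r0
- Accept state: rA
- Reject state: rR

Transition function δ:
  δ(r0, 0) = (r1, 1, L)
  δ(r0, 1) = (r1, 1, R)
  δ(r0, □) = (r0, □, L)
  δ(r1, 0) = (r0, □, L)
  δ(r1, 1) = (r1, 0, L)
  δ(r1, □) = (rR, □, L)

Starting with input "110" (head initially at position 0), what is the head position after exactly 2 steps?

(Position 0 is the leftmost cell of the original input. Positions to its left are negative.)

Execution trace (head position shown):
Step 0: [r0]110  (head at position 0)
Step 1: move right → 1[r1]10  (head at position 1)
Step 2: move left → [r1]100  (head at position 0)

After 2 steps, the head is at position 0.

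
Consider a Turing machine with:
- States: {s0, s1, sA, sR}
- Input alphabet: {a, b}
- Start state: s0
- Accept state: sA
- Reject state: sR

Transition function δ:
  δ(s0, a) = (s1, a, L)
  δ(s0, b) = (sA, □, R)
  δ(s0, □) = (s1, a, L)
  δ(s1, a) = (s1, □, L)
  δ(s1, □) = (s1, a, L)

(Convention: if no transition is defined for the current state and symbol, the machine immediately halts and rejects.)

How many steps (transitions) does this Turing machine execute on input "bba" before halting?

Execution trace:
Initial: [s0]bba
Step 1: δ(s0, b) = (sA, □, R) → □[sA]ba

The machine reaches the accept state sA and halts.

The machine executed 1 step before halting.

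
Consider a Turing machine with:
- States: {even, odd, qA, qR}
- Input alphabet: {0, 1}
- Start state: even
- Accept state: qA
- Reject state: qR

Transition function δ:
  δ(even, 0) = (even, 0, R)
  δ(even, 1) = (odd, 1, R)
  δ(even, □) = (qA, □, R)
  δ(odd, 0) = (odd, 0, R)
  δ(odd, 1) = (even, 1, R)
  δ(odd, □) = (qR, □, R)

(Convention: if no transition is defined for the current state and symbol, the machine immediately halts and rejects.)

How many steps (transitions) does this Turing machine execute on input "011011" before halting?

Execution trace:
Initial: [even]011011
Step 1: δ(even, 0) = (even, 0, R) → 0[even]11011
Step 2: δ(even, 1) = (odd, 1, R) → 01[odd]1011
Step 3: δ(odd, 1) = (even, 1, R) → 011[even]011
Step 4: δ(even, 0) = (even, 0, R) → 0110[even]11
Step 5: δ(even, 1) = (odd, 1, R) → 01101[odd]1
Step 6: δ(odd, 1) = (even, 1, R) → 011011[even]□
Step 7: δ(even, □) = (qA, □, R) → 011011□[qA]□

The machine reaches the accept state qA and halts.

The machine executed 7 steps before halting.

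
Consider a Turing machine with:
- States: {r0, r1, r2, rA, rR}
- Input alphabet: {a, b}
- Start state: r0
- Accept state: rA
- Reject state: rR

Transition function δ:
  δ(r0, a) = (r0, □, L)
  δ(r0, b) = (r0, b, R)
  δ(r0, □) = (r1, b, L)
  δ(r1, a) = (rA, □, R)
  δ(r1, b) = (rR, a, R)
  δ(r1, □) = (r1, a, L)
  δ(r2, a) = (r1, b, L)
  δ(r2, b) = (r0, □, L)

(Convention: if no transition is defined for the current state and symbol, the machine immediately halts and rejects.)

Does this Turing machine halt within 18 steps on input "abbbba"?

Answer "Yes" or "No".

Execution trace:
Initial: [r0]abbbba
Step 1: δ(r0, a) = (r0, □, L) → [r0]□□bbbba
Step 2: δ(r0, □) = (r1, b, L) → [r1]□b□bbbba
Step 3: δ(r1, □) = (r1, a, L) → [r1]□ab□bbbba
Step 4: δ(r1, □) = (r1, a, L) → [r1]□aab□bbbba
Step 5: δ(r1, □) = (r1, a, L) → [r1]□aaab□bbbba
Step 6: δ(r1, □) = (r1, a, L) → [r1]□aaaab□bbbba
Step 7: δ(r1, □) = (r1, a, L) → [r1]□aaaaab□bbbba
Step 8: δ(r1, □) = (r1, a, L) → [r1]□aaaaaab□bbbba
Step 9: δ(r1, □) = (r1, a, L) → [r1]□aaaaaaab□bbbba
Step 10: δ(r1, □) = (r1, a, L) → [r1]□aaaaaaaab□bbbba
Step 11: δ(r1, □) = (r1, a, L) → [r1]□aaaaaaaaab□bbbba
Step 12: δ(r1, □) = (r1, a, L) → [r1]□aaaaaaaaaab□bbbba
Step 13: δ(r1, □) = (r1, a, L) → [r1]□aaaaaaaaaaab□bbbba
Step 14: δ(r1, □) = (r1, a, L) → [r1]□aaaaaaaaaaaab□bbbba
Step 15: δ(r1, □) = (r1, a, L) → [r1]□aaaaaaaaaaaaab□bbbba
Step 16: δ(r1, □) = (r1, a, L) → [r1]□aaaaaaaaaaaaaab□bbbba
Step 17: δ(r1, □) = (r1, a, L) → [r1]□aaaaaaaaaaaaaaab□bbbba
Step 18: δ(r1, □) = (r1, a, L) → [r1]□aaaaaaaaaaaaaaaab□bbbba

The machine has not reached a halting state after 18 steps.
The machine did not halt within the 18-step bound.

Answer: No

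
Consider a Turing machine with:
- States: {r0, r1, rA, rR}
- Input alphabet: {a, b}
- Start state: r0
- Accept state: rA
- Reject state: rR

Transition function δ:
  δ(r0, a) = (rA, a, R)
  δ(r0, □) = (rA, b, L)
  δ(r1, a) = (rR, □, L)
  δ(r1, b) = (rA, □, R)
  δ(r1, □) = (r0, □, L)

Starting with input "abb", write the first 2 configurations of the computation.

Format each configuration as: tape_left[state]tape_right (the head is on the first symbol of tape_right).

Transitions applied:
Step 1: δ(r0, a) = (rA, a, R)

The first 2 configurations are:
[r0]abb ⊢ a[rA]bb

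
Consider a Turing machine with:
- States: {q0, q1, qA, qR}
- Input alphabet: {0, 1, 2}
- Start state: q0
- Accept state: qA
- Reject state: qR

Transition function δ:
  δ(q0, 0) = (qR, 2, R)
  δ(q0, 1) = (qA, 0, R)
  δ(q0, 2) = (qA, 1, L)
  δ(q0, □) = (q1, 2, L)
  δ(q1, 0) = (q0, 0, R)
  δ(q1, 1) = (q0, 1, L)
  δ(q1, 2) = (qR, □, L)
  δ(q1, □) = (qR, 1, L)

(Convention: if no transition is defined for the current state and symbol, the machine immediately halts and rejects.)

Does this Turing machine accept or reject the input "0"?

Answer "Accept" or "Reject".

Execution trace:
Initial: [q0]0
Step 1: δ(q0, 0) = (qR, 2, R) → 2[qR]□

The machine reaches the reject state qR and halts.

Answer: Reject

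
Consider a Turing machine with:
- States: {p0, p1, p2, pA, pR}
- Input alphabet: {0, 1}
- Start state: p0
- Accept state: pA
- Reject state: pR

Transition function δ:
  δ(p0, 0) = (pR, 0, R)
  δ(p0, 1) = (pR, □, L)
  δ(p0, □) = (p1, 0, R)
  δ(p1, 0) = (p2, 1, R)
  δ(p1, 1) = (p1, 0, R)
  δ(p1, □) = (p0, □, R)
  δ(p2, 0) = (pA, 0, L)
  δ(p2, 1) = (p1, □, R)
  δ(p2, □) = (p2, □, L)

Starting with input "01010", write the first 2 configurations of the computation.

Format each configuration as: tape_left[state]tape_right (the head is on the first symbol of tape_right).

Transitions applied:
Step 1: δ(p0, 0) = (pR, 0, R)

The first 2 configurations are:
[p0]01010 ⊢ 0[pR]1010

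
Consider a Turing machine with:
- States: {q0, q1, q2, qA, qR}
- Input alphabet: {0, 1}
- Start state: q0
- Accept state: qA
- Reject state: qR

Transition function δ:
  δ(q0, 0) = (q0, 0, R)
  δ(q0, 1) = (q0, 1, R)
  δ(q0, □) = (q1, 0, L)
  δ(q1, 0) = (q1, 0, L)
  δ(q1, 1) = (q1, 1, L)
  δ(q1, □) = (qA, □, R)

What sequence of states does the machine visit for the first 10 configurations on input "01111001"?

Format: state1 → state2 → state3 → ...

Execution trace:
Initial: [q0]01111001
Step 1: δ(q0, 0) = (q0, 0, R) → 0[q0]1111001
Step 2: δ(q0, 1) = (q0, 1, R) → 01[q0]111001
Step 3: δ(q0, 1) = (q0, 1, R) → 011[q0]11001
Step 4: δ(q0, 1) = (q0, 1, R) → 0111[q0]1001
Step 5: δ(q0, 1) = (q0, 1, R) → 01111[q0]001
Step 6: δ(q0, 0) = (q0, 0, R) → 011110[q0]01
Step 7: δ(q0, 0) = (q0, 0, R) → 0111100[q0]1
Step 8: δ(q0, 1) = (q0, 1, R) → 01111001[q0]□
Step 9: δ(q0, □) = (q1, 0, L) → 0111100[q1]10

State sequence: q0 → q0 → q0 → q0 → q0 → q0 → q0 → q0 → q0 → q1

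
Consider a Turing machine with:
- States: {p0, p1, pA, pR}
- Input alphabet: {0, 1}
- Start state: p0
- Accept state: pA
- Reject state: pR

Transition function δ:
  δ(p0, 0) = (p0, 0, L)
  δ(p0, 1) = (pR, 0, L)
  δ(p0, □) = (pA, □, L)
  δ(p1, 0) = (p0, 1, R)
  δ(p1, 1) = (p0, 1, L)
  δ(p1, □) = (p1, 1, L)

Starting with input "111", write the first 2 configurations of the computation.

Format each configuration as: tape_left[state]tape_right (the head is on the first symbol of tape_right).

Transitions applied:
Step 1: δ(p0, 1) = (pR, 0, L)

The first 2 configurations are:
[p0]111 ⊢ [pR]□011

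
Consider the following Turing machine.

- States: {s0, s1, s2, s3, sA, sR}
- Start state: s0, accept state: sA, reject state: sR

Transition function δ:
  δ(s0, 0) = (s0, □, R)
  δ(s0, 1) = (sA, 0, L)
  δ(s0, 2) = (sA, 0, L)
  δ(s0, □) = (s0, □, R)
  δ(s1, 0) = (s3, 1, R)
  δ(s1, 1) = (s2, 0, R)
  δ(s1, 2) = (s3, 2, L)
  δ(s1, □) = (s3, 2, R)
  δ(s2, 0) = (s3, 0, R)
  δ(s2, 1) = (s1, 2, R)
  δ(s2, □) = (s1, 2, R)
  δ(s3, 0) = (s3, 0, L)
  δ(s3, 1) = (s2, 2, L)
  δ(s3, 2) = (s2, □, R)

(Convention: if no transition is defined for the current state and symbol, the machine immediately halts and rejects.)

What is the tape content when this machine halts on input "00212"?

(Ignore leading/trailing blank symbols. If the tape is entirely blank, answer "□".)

Execution trace:
Initial: [s0]00212
Step 1: δ(s0, 0) = (s0, □, R) → □[s0]0212
Step 2: δ(s0, 0) = (s0, □, R) → □□[s0]212
Step 3: δ(s0, 2) = (sA, 0, L) → □[sA]□012

The machine reaches the accept state sA and halts.

Final tape (ignoring leading/trailing blanks): 012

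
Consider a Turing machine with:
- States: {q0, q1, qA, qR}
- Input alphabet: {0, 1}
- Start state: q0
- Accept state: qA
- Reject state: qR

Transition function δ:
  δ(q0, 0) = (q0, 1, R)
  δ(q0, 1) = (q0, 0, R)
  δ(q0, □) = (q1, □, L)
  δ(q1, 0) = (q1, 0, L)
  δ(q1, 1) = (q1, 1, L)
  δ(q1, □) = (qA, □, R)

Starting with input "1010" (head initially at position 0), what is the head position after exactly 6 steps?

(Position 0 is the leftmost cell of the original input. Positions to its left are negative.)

Execution trace (head position shown):
Step 0: [q0]1010  (head at position 0)
Step 1: move right → 0[q0]010  (head at position 1)
Step 2: move right → 01[q0]10  (head at position 2)
Step 3: move right → 010[q0]0  (head at position 3)
Step 4: move right → 0101[q0]□  (head at position 4)
Step 5: move left → 010[q1]1□  (head at position 3)
Step 6: move left → 01[q1]01□  (head at position 2)

After 6 steps, the head is at position 2.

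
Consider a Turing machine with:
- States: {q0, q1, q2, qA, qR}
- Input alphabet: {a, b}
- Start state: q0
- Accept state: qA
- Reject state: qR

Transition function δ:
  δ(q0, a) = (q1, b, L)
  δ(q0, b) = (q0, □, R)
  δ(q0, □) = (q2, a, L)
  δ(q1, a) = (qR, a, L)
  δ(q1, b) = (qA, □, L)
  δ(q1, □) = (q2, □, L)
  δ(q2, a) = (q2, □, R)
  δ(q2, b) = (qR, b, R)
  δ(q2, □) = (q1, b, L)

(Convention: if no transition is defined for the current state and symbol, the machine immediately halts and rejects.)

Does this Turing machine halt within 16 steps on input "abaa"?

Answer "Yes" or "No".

Execution trace:
Initial: [q0]abaa
Step 1: δ(q0, a) = (q1, b, L) → [q1]□bbaa
Step 2: δ(q1, □) = (q2, □, L) → [q2]□□bbaa
Step 3: δ(q2, □) = (q1, b, L) → [q1]□b□bbaa
Step 4: δ(q1, □) = (q2, □, L) → [q2]□□b□bbaa
Step 5: δ(q2, □) = (q1, b, L) → [q1]□b□b□bbaa
Step 6: δ(q1, □) = (q2, □, L) → [q2]□□b□b□bbaa
Step 7: δ(q2, □) = (q1, b, L) → [q1]□b□b□b□bbaa
Step 8: δ(q1, □) = (q2, □, L) → [q2]□□b□b□b□bbaa
Step 9: δ(q2, □) = (q1, b, L) → [q1]□b□b□b□b□bbaa
Step 10: δ(q1, □) = (q2, □, L) → [q2]□□b□b□b□b□bbaa
Step 11: δ(q2, □) = (q1, b, L) → [q1]□b□b□b□b□b□bbaa
Step 12: δ(q1, □) = (q2, □, L) → [q2]□□b□b□b□b□b□bbaa
Step 13: δ(q2, □) = (q1, b, L) → [q1]□b□b□b□b□b□b□bbaa
Step 14: δ(q1, □) = (q2, □, L) → [q2]□□b□b□b□b□b□b□bbaa
Step 15: δ(q2, □) = (q1, b, L) → [q1]□b□b□b□b□b□b□b□bbaa
Step 16: δ(q1, □) = (q2, □, L) → [q2]□□b□b□b□b□b□b□b□bbaa

The machine has not reached a halting state after 16 steps.
The machine did not halt within the 16-step bound.

Answer: No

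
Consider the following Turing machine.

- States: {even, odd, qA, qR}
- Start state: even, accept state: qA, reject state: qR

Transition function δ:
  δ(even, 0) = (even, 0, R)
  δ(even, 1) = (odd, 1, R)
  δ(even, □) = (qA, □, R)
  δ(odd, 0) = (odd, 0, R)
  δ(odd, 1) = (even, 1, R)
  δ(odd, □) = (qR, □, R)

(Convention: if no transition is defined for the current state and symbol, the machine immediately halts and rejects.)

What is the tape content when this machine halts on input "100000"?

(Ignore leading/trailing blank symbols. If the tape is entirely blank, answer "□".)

Execution trace:
Initial: [even]100000
Step 1: δ(even, 1) = (odd, 1, R) → 1[odd]00000
Step 2: δ(odd, 0) = (odd, 0, R) → 10[odd]0000
Step 3: δ(odd, 0) = (odd, 0, R) → 100[odd]000
Step 4: δ(odd, 0) = (odd, 0, R) → 1000[odd]00
Step 5: δ(odd, 0) = (odd, 0, R) → 10000[odd]0
Step 6: δ(odd, 0) = (odd, 0, R) → 100000[odd]□
Step 7: δ(odd, □) = (qR, □, R) → 100000□[qR]□

The machine reaches the reject state qR and halts.

Final tape (ignoring leading/trailing blanks): 100000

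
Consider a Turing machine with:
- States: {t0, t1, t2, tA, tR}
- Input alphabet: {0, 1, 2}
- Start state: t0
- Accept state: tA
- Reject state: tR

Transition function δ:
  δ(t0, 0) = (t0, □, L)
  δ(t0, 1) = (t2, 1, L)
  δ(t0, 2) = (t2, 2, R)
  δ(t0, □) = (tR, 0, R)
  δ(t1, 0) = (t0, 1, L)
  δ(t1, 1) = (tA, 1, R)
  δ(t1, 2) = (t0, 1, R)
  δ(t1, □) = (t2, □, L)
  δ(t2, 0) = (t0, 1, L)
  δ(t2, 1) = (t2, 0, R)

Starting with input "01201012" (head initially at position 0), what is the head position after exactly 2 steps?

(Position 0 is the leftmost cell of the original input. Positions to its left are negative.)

Execution trace (head position shown):
Step 0: [t0]01201012  (head at position 0)
Step 1: move left → [t0]□□1201012  (head at position -1)
Step 2: move right → 0[tR]□1201012  (head at position 0)

After 2 steps, the head is at position 0.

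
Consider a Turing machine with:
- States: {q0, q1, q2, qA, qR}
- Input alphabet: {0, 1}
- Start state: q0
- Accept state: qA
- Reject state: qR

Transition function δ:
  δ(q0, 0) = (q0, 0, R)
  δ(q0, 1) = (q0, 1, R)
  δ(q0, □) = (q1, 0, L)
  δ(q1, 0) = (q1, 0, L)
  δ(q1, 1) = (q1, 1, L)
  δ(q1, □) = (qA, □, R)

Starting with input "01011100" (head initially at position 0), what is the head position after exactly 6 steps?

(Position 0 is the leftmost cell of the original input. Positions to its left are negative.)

Execution trace (head position shown):
Step 0: [q0]01011100  (head at position 0)
Step 1: move right → 0[q0]1011100  (head at position 1)
Step 2: move right → 01[q0]011100  (head at position 2)
Step 3: move right → 010[q0]11100  (head at position 3)
Step 4: move right → 0101[q0]1100  (head at position 4)
Step 5: move right → 01011[q0]100  (head at position 5)
Step 6: move right → 010111[q0]00  (head at position 6)

After 6 steps, the head is at position 6.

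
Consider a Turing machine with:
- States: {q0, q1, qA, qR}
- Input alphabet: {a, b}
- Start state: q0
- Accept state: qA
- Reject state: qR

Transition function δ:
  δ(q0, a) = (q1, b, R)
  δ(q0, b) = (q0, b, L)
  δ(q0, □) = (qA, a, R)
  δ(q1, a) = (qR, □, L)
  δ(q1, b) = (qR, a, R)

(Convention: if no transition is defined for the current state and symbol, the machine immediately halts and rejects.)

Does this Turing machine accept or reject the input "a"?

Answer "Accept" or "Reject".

Execution trace:
Initial: [q0]a
Step 1: δ(q0, a) = (q1, b, R) → b[q1]□

No transition is defined for δ(q1, □). By convention the machine halts and rejects.

Answer: Reject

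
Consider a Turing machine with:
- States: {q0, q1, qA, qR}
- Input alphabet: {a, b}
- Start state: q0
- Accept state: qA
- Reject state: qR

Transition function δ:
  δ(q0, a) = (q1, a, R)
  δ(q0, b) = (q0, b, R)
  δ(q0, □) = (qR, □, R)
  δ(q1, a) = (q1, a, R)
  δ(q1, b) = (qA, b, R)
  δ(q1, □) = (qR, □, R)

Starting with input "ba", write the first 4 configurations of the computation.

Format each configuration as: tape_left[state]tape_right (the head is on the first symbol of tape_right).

Transitions applied:
Step 1: δ(q0, b) = (q0, b, R)
Step 2: δ(q0, a) = (q1, a, R)
Step 3: δ(q1, □) = (qR, □, R)

The first 4 configurations are:
[q0]ba ⊢ b[q0]a ⊢ ba[q1]□ ⊢ ba□[qR]□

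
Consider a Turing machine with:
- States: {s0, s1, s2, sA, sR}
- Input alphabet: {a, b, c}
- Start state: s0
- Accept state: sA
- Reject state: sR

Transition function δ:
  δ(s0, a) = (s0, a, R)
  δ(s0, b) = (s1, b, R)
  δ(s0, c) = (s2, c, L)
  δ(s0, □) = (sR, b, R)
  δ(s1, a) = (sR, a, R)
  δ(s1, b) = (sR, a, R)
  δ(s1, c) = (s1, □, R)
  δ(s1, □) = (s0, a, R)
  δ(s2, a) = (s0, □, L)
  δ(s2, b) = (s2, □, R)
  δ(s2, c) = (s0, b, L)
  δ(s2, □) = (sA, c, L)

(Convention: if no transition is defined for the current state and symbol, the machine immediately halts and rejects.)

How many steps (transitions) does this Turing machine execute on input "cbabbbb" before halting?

Execution trace:
Initial: [s0]cbabbbb
Step 1: δ(s0, c) = (s2, c, L) → [s2]□cbabbbb
Step 2: δ(s2, □) = (sA, c, L) → [sA]□ccbabbbb

The machine reaches the accept state sA and halts.

The machine executed 2 steps before halting.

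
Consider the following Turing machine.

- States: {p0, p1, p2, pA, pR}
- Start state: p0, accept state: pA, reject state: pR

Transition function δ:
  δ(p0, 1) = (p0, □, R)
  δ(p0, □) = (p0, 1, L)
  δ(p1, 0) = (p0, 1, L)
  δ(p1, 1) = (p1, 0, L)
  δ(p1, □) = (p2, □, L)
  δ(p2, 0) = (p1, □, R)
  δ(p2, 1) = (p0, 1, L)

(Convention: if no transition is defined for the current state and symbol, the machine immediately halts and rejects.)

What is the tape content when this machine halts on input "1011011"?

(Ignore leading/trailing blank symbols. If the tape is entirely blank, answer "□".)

Execution trace:
Initial: [p0]1011011
Step 1: δ(p0, 1) = (p0, □, R) → □[p0]011011

No transition is defined for δ(p0, 0). By convention the machine halts and rejects.

Final tape (ignoring leading/trailing blanks): 011011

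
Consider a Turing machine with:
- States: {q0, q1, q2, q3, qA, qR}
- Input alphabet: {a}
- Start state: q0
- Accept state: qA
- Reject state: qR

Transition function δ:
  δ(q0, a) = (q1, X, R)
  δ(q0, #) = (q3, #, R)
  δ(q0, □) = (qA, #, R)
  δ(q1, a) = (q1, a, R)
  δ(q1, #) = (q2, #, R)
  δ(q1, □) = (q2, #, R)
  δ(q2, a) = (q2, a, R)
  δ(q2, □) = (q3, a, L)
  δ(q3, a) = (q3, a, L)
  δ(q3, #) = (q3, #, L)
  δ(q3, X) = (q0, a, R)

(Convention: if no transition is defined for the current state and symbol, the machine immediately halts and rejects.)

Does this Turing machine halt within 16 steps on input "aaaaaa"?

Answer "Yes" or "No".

Execution trace:
Initial: [q0]aaaaaa
Step 1: δ(q0, a) = (q1, X, R) → X[q1]aaaaa
Step 2: δ(q1, a) = (q1, a, R) → Xa[q1]aaaa
Step 3: δ(q1, a) = (q1, a, R) → Xaa[q1]aaa
Step 4: δ(q1, a) = (q1, a, R) → Xaaa[q1]aa
Step 5: δ(q1, a) = (q1, a, R) → Xaaaa[q1]a
Step 6: δ(q1, a) = (q1, a, R) → Xaaaaa[q1]□
Step 7: δ(q1, □) = (q2, #, R) → Xaaaaa#[q2]□
Step 8: δ(q2, □) = (q3, a, L) → Xaaaaa[q3]#a
Step 9: δ(q3, #) = (q3, #, L) → Xaaaa[q3]a#a
Step 10: δ(q3, a) = (q3, a, L) → Xaaa[q3]aa#a
Step 11: δ(q3, a) = (q3, a, L) → Xaa[q3]aaa#a
Step 12: δ(q3, a) = (q3, a, L) → Xa[q3]aaaa#a
Step 13: δ(q3, a) = (q3, a, L) → X[q3]aaaaa#a
Step 14: δ(q3, a) = (q3, a, L) → [q3]Xaaaaa#a
Step 15: δ(q3, X) = (q0, a, R) → a[q0]aaaaa#a
Step 16: δ(q0, a) = (q1, X, R) → aX[q1]aaaa#a

The machine has not reached a halting state after 16 steps.
The machine did not halt within the 16-step bound.

Answer: No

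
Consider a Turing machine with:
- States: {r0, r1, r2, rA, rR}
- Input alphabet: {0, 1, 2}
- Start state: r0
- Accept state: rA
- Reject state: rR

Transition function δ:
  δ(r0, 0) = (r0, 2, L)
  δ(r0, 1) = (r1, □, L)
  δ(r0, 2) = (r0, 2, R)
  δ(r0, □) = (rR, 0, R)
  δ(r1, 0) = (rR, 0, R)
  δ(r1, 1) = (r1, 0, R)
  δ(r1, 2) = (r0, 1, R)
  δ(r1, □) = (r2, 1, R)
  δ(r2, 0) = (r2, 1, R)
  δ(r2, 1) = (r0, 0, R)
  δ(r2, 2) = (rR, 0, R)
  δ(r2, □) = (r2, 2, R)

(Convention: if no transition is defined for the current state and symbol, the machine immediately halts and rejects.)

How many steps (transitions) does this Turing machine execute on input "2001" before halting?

Execution trace:
Initial: [r0]2001
Step 1: δ(r0, 2) = (r0, 2, R) → 2[r0]001
Step 2: δ(r0, 0) = (r0, 2, L) → [r0]2201
Step 3: δ(r0, 2) = (r0, 2, R) → 2[r0]201
Step 4: δ(r0, 2) = (r0, 2, R) → 22[r0]01
Step 5: δ(r0, 0) = (r0, 2, L) → 2[r0]221
Step 6: δ(r0, 2) = (r0, 2, R) → 22[r0]21
Step 7: δ(r0, 2) = (r0, 2, R) → 222[r0]1
Step 8: δ(r0, 1) = (r1, □, L) → 22[r1]2□
Step 9: δ(r1, 2) = (r0, 1, R) → 221[r0]□
Step 10: δ(r0, □) = (rR, 0, R) → 2210[rR]□

The machine reaches the reject state rR and halts.

The machine executed 10 steps before halting.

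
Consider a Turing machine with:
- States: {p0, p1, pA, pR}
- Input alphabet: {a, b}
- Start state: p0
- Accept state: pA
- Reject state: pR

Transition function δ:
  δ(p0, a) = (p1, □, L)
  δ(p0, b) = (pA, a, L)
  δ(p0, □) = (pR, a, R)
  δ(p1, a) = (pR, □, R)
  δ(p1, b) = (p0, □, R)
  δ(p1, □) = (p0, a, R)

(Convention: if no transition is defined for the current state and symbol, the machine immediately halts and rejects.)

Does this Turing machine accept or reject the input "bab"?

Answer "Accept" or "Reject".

Execution trace:
Initial: [p0]bab
Step 1: δ(p0, b) = (pA, a, L) → [pA]□aab

The machine reaches the accept state pA and halts.

Answer: Accept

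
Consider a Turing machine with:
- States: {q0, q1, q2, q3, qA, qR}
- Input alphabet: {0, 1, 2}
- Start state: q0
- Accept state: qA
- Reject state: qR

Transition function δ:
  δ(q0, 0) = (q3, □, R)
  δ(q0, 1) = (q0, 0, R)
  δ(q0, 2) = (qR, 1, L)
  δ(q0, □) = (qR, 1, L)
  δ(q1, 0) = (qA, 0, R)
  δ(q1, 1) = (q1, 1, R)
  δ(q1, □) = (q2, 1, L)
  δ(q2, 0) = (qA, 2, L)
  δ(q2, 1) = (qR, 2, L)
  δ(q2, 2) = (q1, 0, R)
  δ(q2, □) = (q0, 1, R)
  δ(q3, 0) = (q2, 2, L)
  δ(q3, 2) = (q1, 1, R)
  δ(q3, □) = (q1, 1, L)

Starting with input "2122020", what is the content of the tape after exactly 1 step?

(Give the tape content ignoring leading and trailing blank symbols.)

Execution trace:
Initial: [q0]2122020
Step 1: δ(q0, 2) = (qR, 1, L) → [qR]□1122020

The machine reaches the reject state qR and halts.

After 1 step, the tape (ignoring leading/trailing blanks) is: 1122020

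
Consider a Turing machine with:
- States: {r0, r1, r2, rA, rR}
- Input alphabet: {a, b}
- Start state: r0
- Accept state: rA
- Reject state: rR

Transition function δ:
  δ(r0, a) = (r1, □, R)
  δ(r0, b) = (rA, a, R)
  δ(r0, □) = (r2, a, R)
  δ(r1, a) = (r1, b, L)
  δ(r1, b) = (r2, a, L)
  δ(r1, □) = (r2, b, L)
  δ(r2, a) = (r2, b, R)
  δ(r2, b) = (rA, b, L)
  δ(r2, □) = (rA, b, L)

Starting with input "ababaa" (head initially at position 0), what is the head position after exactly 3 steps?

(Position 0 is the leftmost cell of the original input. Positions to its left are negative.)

Execution trace (head position shown):
Step 0: [r0]ababaa  (head at position 0)
Step 1: move right → □[r1]babaa  (head at position 1)
Step 2: move left → [r2]□aabaa  (head at position 0)
Step 3: move left → [rA]□baabaa  (head at position -1)

After 3 steps, the head is at position -1.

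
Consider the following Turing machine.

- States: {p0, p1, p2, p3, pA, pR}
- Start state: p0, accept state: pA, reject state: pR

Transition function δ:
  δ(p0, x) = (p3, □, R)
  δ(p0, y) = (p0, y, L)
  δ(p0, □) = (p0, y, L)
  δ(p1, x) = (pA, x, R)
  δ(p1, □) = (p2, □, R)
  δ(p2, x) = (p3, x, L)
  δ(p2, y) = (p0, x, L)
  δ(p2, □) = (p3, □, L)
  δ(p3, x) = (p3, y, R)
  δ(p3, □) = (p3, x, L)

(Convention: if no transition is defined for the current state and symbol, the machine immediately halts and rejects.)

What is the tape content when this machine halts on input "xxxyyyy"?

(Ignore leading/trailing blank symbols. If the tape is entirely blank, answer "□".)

Execution trace:
Initial: [p0]xxxyyyy
Step 1: δ(p0, x) = (p3, □, R) → □[p3]xxyyyy
Step 2: δ(p3, x) = (p3, y, R) → □y[p3]xyyyy
Step 3: δ(p3, x) = (p3, y, R) → □yy[p3]yyyy

No transition is defined for δ(p3, y). By convention the machine halts and rejects.

Final tape (ignoring leading/trailing blanks): yyyyyy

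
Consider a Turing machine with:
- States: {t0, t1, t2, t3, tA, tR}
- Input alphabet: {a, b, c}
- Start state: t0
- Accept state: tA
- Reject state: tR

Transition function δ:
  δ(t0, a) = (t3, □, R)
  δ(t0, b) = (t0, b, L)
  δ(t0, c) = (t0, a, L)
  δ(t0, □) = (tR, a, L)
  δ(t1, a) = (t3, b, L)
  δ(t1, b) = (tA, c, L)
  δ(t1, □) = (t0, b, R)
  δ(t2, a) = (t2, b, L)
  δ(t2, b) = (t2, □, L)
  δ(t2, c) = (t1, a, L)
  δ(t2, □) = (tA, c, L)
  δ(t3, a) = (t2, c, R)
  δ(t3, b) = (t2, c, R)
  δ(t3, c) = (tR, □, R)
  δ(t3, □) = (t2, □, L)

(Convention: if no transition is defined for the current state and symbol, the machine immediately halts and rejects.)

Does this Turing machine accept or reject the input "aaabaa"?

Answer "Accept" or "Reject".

Execution trace:
Initial: [t0]aaabaa
Step 1: δ(t0, a) = (t3, □, R) → □[t3]aabaa
Step 2: δ(t3, a) = (t2, c, R) → □c[t2]abaa
Step 3: δ(t2, a) = (t2, b, L) → □[t2]cbbaa
Step 4: δ(t2, c) = (t1, a, L) → [t1]□abbaa
Step 5: δ(t1, □) = (t0, b, R) → b[t0]abbaa
Step 6: δ(t0, a) = (t3, □, R) → b□[t3]bbaa
Step 7: δ(t3, b) = (t2, c, R) → b□c[t2]baa
Step 8: δ(t2, b) = (t2, □, L) → b□[t2]c□aa
Step 9: δ(t2, c) = (t1, a, L) → b[t1]□a□aa
Step 10: δ(t1, □) = (t0, b, R) → bb[t0]a□aa
Step 11: δ(t0, a) = (t3, □, R) → bb□[t3]□aa
Step 12: δ(t3, □) = (t2, □, L) → bb[t2]□□aa
Step 13: δ(t2, □) = (tA, c, L) → b[tA]bc□aa

The machine reaches the accept state tA and halts.

Answer: Accept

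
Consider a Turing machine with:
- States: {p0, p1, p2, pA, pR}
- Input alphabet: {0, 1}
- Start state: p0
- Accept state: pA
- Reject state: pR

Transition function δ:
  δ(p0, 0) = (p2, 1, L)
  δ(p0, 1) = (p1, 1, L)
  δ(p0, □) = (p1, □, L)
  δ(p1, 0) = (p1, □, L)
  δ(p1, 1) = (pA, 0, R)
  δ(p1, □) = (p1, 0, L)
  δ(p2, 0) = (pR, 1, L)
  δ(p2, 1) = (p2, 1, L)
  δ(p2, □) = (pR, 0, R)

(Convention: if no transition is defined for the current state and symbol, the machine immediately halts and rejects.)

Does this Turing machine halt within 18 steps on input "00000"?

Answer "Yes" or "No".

Execution trace:
Initial: [p0]00000
Step 1: δ(p0, 0) = (p2, 1, L) → [p2]□10000
Step 2: δ(p2, □) = (pR, 0, R) → 0[pR]10000

The machine reaches the reject state pR and halts.
The machine halted after 2 steps (within the 18-step bound).

Answer: Yes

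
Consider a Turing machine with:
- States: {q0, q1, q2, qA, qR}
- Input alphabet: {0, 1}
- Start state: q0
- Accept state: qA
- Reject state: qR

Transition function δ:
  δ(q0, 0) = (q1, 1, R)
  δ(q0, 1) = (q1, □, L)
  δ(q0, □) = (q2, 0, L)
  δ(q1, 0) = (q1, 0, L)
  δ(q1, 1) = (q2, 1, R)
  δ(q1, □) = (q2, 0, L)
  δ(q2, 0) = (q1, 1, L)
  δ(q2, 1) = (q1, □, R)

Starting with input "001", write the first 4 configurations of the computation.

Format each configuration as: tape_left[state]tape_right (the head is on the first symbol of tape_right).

Transitions applied:
Step 1: δ(q0, 0) = (q1, 1, R)
Step 2: δ(q1, 0) = (q1, 0, L)
Step 3: δ(q1, 1) = (q2, 1, R)

The first 4 configurations are:
[q0]001 ⊢ 1[q1]01 ⊢ [q1]101 ⊢ 1[q2]01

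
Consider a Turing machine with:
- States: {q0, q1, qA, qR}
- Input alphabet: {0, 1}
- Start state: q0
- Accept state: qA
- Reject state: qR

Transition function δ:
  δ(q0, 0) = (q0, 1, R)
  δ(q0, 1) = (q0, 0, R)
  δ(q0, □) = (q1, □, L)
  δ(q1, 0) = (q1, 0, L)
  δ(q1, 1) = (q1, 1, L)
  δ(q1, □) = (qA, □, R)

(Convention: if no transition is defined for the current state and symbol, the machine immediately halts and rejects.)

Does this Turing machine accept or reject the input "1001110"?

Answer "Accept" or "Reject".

Execution trace:
Initial: [q0]1001110
Step 1: δ(q0, 1) = (q0, 0, R) → 0[q0]001110
Step 2: δ(q0, 0) = (q0, 1, R) → 01[q0]01110
Step 3: δ(q0, 0) = (q0, 1, R) → 011[q0]1110
Step 4: δ(q0, 1) = (q0, 0, R) → 0110[q0]110
Step 5: δ(q0, 1) = (q0, 0, R) → 01100[q0]10
Step 6: δ(q0, 1) = (q0, 0, R) → 011000[q0]0
Step 7: δ(q0, 0) = (q0, 1, R) → 0110001[q0]□
Step 8: δ(q0, □) = (q1, □, L) → 011000[q1]1□
Step 9: δ(q1, 1) = (q1, 1, L) → 01100[q1]01□
Step 10: δ(q1, 0) = (q1, 0, L) → 0110[q1]001□
Step 11: δ(q1, 0) = (q1, 0, L) → 011[q1]0001□
Step 12: δ(q1, 0) = (q1, 0, L) → 01[q1]10001□
Step 13: δ(q1, 1) = (q1, 1, L) → 0[q1]110001□
Step 14: δ(q1, 1) = (q1, 1, L) → [q1]0110001□
Step 15: δ(q1, 0) = (q1, 0, L) → [q1]□0110001□
Step 16: δ(q1, □) = (qA, □, R) → □[qA]0110001□

The machine reaches the accept state qA and halts.

Answer: Accept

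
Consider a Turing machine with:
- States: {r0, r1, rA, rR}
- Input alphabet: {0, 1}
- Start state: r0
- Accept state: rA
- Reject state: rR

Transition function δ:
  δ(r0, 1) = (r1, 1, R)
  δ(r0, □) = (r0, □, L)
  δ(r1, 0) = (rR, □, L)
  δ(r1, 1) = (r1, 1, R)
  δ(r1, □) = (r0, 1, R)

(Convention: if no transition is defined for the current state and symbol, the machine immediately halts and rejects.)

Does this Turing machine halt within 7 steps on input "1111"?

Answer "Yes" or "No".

Execution trace:
Initial: [r0]1111
Step 1: δ(r0, 1) = (r1, 1, R) → 1[r1]111
Step 2: δ(r1, 1) = (r1, 1, R) → 11[r1]11
Step 3: δ(r1, 1) = (r1, 1, R) → 111[r1]1
Step 4: δ(r1, 1) = (r1, 1, R) → 1111[r1]□
Step 5: δ(r1, □) = (r0, 1, R) → 11111[r0]□
Step 6: δ(r0, □) = (r0, □, L) → 1111[r0]1□
Step 7: δ(r0, 1) = (r1, 1, R) → 11111[r1]□

The machine has not reached a halting state after 7 steps.
The machine did not halt within the 7-step bound.

Answer: No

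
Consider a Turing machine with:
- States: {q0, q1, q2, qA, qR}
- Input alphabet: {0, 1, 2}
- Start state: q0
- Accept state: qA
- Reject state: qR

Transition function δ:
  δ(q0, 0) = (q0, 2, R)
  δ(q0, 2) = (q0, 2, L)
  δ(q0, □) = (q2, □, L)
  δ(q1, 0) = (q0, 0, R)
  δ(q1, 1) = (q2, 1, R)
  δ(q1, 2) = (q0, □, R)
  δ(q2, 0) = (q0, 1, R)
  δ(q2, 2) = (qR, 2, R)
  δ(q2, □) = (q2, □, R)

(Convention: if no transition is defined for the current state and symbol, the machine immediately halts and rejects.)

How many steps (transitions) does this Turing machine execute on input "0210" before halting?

Execution trace:
Initial: [q0]0210
Step 1: δ(q0, 0) = (q0, 2, R) → 2[q0]210
Step 2: δ(q0, 2) = (q0, 2, L) → [q0]2210
Step 3: δ(q0, 2) = (q0, 2, L) → [q0]□2210
Step 4: δ(q0, □) = (q2, □, L) → [q2]□□2210
Step 5: δ(q2, □) = (q2, □, R) → □[q2]□2210
Step 6: δ(q2, □) = (q2, □, R) → □□[q2]2210
Step 7: δ(q2, 2) = (qR, 2, R) → □□2[qR]210

The machine reaches the reject state qR and halts.

The machine executed 7 steps before halting.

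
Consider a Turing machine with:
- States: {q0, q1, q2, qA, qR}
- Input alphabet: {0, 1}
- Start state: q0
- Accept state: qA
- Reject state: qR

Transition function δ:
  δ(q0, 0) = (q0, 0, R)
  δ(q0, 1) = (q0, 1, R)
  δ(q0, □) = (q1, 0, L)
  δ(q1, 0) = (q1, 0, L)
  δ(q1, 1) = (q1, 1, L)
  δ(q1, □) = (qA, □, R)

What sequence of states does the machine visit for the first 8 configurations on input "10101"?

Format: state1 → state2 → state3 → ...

Execution trace:
Initial: [q0]10101
Step 1: δ(q0, 1) = (q0, 1, R) → 1[q0]0101
Step 2: δ(q0, 0) = (q0, 0, R) → 10[q0]101
Step 3: δ(q0, 1) = (q0, 1, R) → 101[q0]01
Step 4: δ(q0, 0) = (q0, 0, R) → 1010[q0]1
Step 5: δ(q0, 1) = (q0, 1, R) → 10101[q0]□
Step 6: δ(q0, □) = (q1, 0, L) → 1010[q1]10
Step 7: δ(q1, 1) = (q1, 1, L) → 101[q1]010

State sequence: q0 → q0 → q0 → q0 → q0 → q0 → q1 → q1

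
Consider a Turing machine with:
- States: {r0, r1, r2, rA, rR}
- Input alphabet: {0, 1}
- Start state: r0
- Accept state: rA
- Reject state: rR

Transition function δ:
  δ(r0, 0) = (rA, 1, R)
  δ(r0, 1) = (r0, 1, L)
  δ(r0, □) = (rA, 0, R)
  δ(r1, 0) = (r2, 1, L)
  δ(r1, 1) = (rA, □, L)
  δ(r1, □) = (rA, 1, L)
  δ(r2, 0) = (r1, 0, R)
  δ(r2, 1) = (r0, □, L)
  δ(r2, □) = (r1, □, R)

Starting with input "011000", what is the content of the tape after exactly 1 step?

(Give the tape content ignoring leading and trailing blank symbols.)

Execution trace:
Initial: [r0]011000
Step 1: δ(r0, 0) = (rA, 1, R) → 1[rA]11000

The machine reaches the accept state rA and halts.

After 1 step, the tape (ignoring leading/trailing blanks) is: 111000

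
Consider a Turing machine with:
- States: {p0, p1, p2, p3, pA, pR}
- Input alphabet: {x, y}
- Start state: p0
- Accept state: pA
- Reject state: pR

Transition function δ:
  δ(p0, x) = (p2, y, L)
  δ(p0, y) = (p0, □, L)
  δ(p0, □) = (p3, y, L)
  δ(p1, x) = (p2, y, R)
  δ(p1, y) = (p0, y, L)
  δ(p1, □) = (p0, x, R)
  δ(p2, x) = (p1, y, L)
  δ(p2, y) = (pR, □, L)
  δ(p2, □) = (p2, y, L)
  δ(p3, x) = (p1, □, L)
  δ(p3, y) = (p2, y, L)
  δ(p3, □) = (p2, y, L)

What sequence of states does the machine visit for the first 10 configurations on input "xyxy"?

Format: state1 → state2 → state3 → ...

Execution trace:
Initial: [p0]xyxy
Step 1: δ(p0, x) = (p2, y, L) → [p2]□yyxy
Step 2: δ(p2, □) = (p2, y, L) → [p2]□yyyxy
Step 3: δ(p2, □) = (p2, y, L) → [p2]□yyyyxy
Step 4: δ(p2, □) = (p2, y, L) → [p2]□yyyyyxy
Step 5: δ(p2, □) = (p2, y, L) → [p2]□yyyyyyxy
Step 6: δ(p2, □) = (p2, y, L) → [p2]□yyyyyyyxy
Step 7: δ(p2, □) = (p2, y, L) → [p2]□yyyyyyyyxy
Step 8: δ(p2, □) = (p2, y, L) → [p2]□yyyyyyyyyxy
Step 9: δ(p2, □) = (p2, y, L) → [p2]□yyyyyyyyyyxy

State sequence: p0 → p2 → p2 → p2 → p2 → p2 → p2 → p2 → p2 → p2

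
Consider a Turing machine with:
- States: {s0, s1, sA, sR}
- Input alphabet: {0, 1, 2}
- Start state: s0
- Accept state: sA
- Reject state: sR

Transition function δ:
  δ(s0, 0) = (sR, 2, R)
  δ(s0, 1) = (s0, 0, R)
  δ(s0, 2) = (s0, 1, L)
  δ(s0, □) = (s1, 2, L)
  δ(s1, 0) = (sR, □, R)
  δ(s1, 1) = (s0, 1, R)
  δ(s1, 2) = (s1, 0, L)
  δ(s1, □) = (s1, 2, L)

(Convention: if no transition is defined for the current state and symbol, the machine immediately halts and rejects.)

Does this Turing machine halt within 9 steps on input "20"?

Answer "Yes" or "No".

Execution trace:
Initial: [s0]20
Step 1: δ(s0, 2) = (s0, 1, L) → [s0]□10
Step 2: δ(s0, □) = (s1, 2, L) → [s1]□210
Step 3: δ(s1, □) = (s1, 2, L) → [s1]□2210
Step 4: δ(s1, □) = (s1, 2, L) → [s1]□22210
Step 5: δ(s1, □) = (s1, 2, L) → [s1]□222210
Step 6: δ(s1, □) = (s1, 2, L) → [s1]□2222210
Step 7: δ(s1, □) = (s1, 2, L) → [s1]□22222210
Step 8: δ(s1, □) = (s1, 2, L) → [s1]□222222210
Step 9: δ(s1, □) = (s1, 2, L) → [s1]□2222222210

The machine has not reached a halting state after 9 steps.
The machine did not halt within the 9-step bound.

Answer: No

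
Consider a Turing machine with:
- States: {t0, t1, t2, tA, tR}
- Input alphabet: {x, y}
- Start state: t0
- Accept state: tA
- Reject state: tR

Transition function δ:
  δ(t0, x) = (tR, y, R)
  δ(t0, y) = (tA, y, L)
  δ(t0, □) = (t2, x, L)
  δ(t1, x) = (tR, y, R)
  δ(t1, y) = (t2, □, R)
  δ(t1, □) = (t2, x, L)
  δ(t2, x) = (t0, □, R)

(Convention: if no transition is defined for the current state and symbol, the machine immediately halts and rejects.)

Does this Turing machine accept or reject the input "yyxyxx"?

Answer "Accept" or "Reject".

Execution trace:
Initial: [t0]yyxyxx
Step 1: δ(t0, y) = (tA, y, L) → [tA]□yyxyxx

The machine reaches the accept state tA and halts.

Answer: Accept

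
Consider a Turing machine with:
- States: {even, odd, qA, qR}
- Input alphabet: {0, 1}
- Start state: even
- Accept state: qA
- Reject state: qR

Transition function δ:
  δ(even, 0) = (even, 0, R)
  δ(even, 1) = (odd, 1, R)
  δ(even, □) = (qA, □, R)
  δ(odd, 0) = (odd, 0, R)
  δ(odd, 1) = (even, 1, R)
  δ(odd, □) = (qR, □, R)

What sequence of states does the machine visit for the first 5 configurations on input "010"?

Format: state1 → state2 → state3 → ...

Execution trace:
Initial: [even]010
Step 1: δ(even, 0) = (even, 0, R) → 0[even]10
Step 2: δ(even, 1) = (odd, 1, R) → 01[odd]0
Step 3: δ(odd, 0) = (odd, 0, R) → 010[odd]□
Step 4: δ(odd, □) = (qR, □, R) → 010□[qR]□

The machine reaches the reject state qR and halts.

State sequence: even → even → odd → odd → qR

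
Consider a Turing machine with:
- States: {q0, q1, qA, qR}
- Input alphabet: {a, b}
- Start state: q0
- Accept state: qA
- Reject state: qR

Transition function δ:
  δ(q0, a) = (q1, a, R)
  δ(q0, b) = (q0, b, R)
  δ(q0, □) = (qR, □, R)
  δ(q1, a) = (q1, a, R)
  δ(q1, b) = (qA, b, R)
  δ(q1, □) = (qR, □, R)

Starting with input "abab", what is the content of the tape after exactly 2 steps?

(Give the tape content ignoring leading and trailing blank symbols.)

Execution trace:
Initial: [q0]abab
Step 1: δ(q0, a) = (q1, a, R) → a[q1]bab
Step 2: δ(q1, b) = (qA, b, R) → ab[qA]ab

The machine reaches the accept state qA and halts.

After 2 steps, the tape (ignoring leading/trailing blanks) is: abab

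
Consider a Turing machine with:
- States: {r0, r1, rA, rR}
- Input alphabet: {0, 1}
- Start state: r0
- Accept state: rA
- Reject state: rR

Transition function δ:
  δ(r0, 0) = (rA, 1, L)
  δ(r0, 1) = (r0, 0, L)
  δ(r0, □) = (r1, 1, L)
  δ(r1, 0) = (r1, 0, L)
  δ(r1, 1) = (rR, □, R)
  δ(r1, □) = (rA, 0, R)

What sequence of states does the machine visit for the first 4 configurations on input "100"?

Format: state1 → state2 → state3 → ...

Execution trace:
Initial: [r0]100
Step 1: δ(r0, 1) = (r0, 0, L) → [r0]□000
Step 2: δ(r0, □) = (r1, 1, L) → [r1]□1000
Step 3: δ(r1, □) = (rA, 0, R) → 0[rA]1000

The machine reaches the accept state rA and halts.

State sequence: r0 → r0 → r1 → rA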